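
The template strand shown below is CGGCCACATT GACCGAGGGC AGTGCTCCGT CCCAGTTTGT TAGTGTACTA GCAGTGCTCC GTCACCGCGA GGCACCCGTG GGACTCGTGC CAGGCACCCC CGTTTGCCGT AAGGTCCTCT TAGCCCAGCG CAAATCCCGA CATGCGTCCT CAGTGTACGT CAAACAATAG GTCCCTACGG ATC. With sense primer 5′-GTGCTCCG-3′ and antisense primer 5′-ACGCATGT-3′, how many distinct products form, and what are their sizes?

The forward primer GTGCTCCG matches the top strand at positions 22–29, 54–61.
The reverse primer's reverse complement is ACATGCGT, matching at positions 140–147.
Each forward site pairs with the reverse site to give a product ending at position 147: sizes 126, 94 bp.

Two products: 126 bp, 94 bp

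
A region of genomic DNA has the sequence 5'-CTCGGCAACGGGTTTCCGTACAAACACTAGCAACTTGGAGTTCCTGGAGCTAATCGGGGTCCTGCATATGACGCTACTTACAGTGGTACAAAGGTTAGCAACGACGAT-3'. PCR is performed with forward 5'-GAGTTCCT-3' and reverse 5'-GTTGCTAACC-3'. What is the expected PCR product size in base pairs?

65 bp

Forward primer GAGTTCCT is found on the top strand at positions 38–45.
Reverse complement of the reverse primer: GGTTAGCAAC. This occurs on the top strand at positions 93–102.
The product runs from position 38 to position 102, so its length is 102 − 38 + 1 = 65 bp.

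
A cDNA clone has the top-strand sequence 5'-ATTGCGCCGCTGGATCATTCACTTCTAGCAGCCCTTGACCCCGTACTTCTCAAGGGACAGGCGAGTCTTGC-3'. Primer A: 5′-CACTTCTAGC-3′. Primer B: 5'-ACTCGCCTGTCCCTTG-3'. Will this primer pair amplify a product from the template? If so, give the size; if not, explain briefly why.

Yes — a 47 bp product.

Primer A (CACTTCTAGC) matches the top strand at positions 20–29; it acts as a forward primer.
Primer B's reverse complement is CAAGGGACAGGCGAGT, matching the top strand at positions 51–66; it acts as a reverse primer.
The 3' ends face each other across positions 20–66, giving a 47 bp product.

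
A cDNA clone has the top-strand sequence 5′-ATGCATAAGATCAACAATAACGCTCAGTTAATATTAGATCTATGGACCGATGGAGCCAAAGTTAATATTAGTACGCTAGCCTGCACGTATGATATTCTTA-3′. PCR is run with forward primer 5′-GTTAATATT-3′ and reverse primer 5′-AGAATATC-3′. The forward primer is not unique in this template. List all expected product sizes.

The forward primer GTTAATATT matches the top strand at positions 27–35, 61–69.
The reverse primer's reverse complement is GATATTCT, matching at positions 91–98.
Each forward site pairs with the reverse site to give a product ending at position 98: sizes 72, 38 bp.

72 bp, 38 bp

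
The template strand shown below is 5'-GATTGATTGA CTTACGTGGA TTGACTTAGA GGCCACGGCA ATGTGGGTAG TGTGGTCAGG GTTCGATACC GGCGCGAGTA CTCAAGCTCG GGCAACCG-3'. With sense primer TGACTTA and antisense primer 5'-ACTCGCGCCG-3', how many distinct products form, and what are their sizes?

Two products: 72 bp, 58 bp

The forward primer TGACTTA matches the top strand at positions 8–14, 22–28.
The reverse primer's reverse complement is CGGCGCGAGT, matching at positions 70–79.
Each forward site pairs with the reverse site to give a product ending at position 79: sizes 72, 58 bp.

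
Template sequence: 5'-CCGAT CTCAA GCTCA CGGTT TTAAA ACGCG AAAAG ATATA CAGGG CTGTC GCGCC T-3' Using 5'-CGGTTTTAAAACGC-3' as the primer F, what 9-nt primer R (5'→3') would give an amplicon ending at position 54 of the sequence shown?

5'-GCGCGACAG-3'

The forward primer binds at positions 16–29; the product's 3' end on the top strand is position 54.
The reverse primer anneals to the top strand over positions 46–54, i.e. to CTGTCGCGC.
Its sequence written 5'→3' is the reverse complement: GCGCGACAG.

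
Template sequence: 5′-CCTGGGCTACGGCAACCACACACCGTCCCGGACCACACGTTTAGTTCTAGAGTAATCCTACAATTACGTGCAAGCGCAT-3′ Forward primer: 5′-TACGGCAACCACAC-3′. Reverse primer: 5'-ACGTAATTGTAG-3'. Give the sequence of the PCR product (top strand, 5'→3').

5'-TACGGCAACCACACACCGTCCCGGACCACACGTTTAGTTCTAGAGTAATCCTACAATTACGT-3'

Scanning the template, TACGGCAACCACAC occurs at positions 8–21; this primer anneals to the bottom strand there with its 3' end pointing downstream.
Taking the reverse complement of ACGTAATTGTAG gives CTACAATTACGT, found at positions 58–69 on the template; the primer anneals here to the top strand with its 3' end pointing upstream.
The product is the template from position 8 through 69 (62 bp).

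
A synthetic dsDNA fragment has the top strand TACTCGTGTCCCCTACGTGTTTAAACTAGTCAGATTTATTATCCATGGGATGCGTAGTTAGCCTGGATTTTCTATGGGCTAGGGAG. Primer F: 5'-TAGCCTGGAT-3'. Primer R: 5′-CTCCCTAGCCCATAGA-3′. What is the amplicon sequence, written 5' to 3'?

Scanning the template, TAGCCTGGAT occurs at positions 59–68; this primer anneals to the bottom strand there with its 3' end pointing downstream.
Taking the reverse complement of CTCCCTAGCCCATAGA gives TCTATGGGCTAGGGAG, found at positions 71–86 on the template; the primer anneals here to the top strand with its 3' end pointing upstream.
The product is the template from position 59 through 86 (28 bp).

5'-TAGCCTGGATTTTCTATGGGCTAGGGAG-3'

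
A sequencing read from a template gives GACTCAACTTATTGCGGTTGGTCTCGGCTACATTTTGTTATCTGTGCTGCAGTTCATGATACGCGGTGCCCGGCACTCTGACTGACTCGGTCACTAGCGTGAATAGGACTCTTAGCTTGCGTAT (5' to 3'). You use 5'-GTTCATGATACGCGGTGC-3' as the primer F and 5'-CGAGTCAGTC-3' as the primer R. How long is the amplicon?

38 bp

Forward primer GTTCATGATACGCGGTGC is found on the top strand at positions 52–69.
Taking the reverse complement of CGAGTCAGTC gives GACTGACTCG, found at positions 80–89 on the template; the primer anneals here to the top strand with its 3' end pointing upstream.
Product length = (reverse-primer end) − (forward-primer start) + 1 = 89 − 52 + 1 = 38 bp.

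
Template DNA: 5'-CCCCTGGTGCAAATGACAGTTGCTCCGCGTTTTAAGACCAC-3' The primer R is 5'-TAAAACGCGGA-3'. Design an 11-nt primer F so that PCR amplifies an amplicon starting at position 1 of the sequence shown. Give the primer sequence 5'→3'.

The reverse primer's reverse complement TCCGCGTTTTA matches the template at positions 24–34; the product starts at position 1.
The forward primer is identical to the top strand over positions 1–11: CCCCTGGTGCA.

5'-CCCCTGGTGCA-3'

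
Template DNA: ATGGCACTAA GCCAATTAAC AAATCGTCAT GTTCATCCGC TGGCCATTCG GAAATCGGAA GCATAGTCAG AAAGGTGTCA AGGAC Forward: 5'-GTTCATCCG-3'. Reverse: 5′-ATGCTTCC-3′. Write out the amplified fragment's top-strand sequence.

5'-GTTCATCCGCTGGCCATTCGGAAATCGGAAGCAT-3'

Scanning the template, GTTCATCCG occurs at positions 31–39; this primer anneals to the bottom strand there with its 3' end pointing downstream.
Taking the reverse complement of ATGCTTCC gives GGAAGCAT, found at positions 57–64 on the template; the primer anneals here to the top strand with its 3' end pointing upstream.
The product is the template from position 31 through 64 (34 bp).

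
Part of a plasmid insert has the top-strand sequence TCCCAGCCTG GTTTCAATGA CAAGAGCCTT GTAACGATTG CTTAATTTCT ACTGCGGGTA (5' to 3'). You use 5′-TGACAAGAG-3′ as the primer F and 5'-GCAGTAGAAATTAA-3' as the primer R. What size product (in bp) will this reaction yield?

Scanning the template, TGACAAGAG occurs at positions 18–26; this primer anneals to the bottom strand there with its 3' end pointing downstream.
Reverse complement of the reverse primer: TTAATTTCTACTGC. This occurs on the top strand at positions 42–55.
Product length = (reverse-primer end) − (forward-primer start) + 1 = 55 − 18 + 1 = 38 bp.

38 bp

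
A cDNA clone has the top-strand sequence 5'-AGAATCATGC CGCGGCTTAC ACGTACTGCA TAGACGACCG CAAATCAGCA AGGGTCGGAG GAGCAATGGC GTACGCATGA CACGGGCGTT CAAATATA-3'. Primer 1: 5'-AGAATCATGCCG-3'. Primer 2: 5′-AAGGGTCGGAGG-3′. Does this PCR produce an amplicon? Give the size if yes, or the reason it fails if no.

No product — both primers anneal to the same strand and extend in the same direction.

Primer 1 (AGAATCATGCCG) matches the top strand at positions 1–12 (3' end points downstream).
Primer 2 (AAGGGTCGGAGG) also matches the top strand directly, at positions 50–61 — its reverse complement CCTCCGACCCTT is not present.
Both primers anneal to the bottom strand with 3' ends pointing the same way, so neither can prime synthesis back toward the other.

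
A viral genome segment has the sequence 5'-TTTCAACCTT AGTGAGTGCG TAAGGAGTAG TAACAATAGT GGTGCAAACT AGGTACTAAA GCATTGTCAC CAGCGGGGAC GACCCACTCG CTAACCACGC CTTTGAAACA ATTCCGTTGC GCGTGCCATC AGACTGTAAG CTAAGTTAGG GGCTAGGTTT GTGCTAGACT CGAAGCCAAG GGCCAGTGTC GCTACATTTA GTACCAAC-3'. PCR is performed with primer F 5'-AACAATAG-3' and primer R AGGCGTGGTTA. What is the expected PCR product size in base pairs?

71 bp

Scanning the template, AACAATAG occurs at positions 32–39; this primer anneals to the bottom strand there with its 3' end pointing downstream.
Taking the reverse complement of AGGCGTGGTTA gives TAACCACGCCT, found at positions 92–102 on the template; the primer anneals here to the top strand with its 3' end pointing upstream.
The product runs from position 32 to position 102, so its length is 102 − 32 + 1 = 71 bp.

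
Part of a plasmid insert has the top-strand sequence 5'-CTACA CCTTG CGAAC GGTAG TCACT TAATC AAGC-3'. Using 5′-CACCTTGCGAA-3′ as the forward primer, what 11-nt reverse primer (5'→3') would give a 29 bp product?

The forward primer binds at positions 4–14, so a 29 bp product ends at position 4 + 29 − 1 = 32.
The reverse primer anneals to the top strand over positions 22–32, i.e. to CACTTAATCAA.
Its sequence written 5'→3' is the reverse complement: TTGATTAAGTG.

5'-TTGATTAAGTG-3'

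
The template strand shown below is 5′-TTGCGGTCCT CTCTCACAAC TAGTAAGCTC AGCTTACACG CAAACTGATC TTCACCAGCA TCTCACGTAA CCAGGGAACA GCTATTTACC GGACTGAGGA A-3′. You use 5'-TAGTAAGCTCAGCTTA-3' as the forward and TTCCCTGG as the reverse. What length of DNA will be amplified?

Scanning the template, TAGTAAGCTCAGCTTA occurs at positions 21–36; this primer anneals to the bottom strand there with its 3' end pointing downstream.
Reverse complement of the reverse primer: CCAGGGAA. This occurs on the top strand at positions 71–78.
Product length = (reverse-primer end) − (forward-primer start) + 1 = 78 − 21 + 1 = 58 bp.

58 bp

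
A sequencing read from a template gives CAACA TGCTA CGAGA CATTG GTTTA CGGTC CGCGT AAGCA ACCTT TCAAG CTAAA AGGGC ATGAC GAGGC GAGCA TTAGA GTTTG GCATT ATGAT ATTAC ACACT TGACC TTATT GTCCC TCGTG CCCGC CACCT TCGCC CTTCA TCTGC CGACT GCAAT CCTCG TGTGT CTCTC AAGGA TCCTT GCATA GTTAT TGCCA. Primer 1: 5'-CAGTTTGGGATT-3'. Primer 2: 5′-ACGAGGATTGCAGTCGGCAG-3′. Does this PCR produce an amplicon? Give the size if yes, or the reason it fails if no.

Primer 1 (CAGTTTGGGATT) does not match the top strand, and its reverse complement AATCCCAAACTG does not match either.
With no annealing site for primer 1, no amplification occurs.

No product — primer 1 has no binding site in the template.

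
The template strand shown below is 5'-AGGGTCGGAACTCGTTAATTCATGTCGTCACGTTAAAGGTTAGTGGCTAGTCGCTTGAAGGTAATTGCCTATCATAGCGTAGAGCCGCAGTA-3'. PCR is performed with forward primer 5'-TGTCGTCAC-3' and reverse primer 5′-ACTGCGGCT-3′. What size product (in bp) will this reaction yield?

Scanning the template, TGTCGTCAC occurs at positions 23–31; this primer anneals to the bottom strand there with its 3' end pointing downstream.
The reverse primer's reverse complement is AGCCGCAGT, which matches the template at positions 83–91.
Product length = (reverse-primer end) − (forward-primer start) + 1 = 91 − 23 + 1 = 69 bp.

69 bp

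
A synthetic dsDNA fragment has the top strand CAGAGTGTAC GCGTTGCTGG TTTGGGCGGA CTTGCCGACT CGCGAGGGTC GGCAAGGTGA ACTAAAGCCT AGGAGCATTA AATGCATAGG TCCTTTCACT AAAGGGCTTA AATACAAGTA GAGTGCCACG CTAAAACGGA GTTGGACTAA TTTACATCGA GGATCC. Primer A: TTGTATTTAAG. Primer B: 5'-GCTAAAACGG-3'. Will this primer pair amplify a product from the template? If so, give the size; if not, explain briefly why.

Primer A (TTGTATTTAAG) has reverse complement CTTAAATACAA, which matches the top strand at positions 107–117; primer A anneals to the top strand there with its 3' end pointing upstream toward position 107.
Primer B (GCTAAAACGG) matches the top strand directly at positions 130–139; it anneals to the bottom strand with its 3' end pointing downstream toward position 139.
The 3' ends diverge (primer A extends toward position 1, primer B toward position 166), so the primers never converge on a shared product.

No product — the primers' 3' ends point away from each other.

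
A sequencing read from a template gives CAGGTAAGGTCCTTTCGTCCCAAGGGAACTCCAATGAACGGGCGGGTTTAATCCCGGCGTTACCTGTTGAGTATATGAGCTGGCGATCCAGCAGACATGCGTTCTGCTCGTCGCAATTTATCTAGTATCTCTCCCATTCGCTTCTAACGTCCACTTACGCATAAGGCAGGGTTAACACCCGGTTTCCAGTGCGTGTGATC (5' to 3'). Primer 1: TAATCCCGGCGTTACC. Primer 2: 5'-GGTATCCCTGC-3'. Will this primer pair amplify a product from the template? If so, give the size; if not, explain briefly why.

Primer 2 (GGTATCCCTGC) does not match the top strand, and its reverse complement GCAGGGATACC does not match either.
With no annealing site for primer 2, no amplification occurs.

No product — primer 2 has no binding site in the template.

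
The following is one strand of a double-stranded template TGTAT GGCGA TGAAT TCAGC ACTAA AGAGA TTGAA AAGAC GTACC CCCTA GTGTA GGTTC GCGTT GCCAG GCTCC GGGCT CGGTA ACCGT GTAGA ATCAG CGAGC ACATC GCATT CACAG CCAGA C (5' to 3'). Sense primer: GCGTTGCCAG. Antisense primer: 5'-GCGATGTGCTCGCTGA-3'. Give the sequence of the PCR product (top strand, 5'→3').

The forward primer matches the template at positions 61–70.
The reverse primer's reverse complement is TCAGCGAGCACATCGC, which matches the template at positions 97–112.
The product is the template from position 61 through 112 (52 bp).

5'-GCGTTGCCAGGCTCCGGGCTCGGTAACCGTGTAGAATCAGCGAGCACATCGC-3'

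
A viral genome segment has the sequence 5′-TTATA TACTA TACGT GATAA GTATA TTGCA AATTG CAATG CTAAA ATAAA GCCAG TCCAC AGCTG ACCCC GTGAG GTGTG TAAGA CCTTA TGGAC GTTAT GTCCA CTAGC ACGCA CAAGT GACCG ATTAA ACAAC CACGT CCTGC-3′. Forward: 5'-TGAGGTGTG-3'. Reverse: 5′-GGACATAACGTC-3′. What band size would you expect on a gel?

33 bp

Scanning the template, TGAGGTGTG occurs at positions 72–80; this primer anneals to the bottom strand there with its 3' end pointing downstream.
Reverse complement of the reverse primer: GACGTTATGTCC. This occurs on the top strand at positions 93–104.
Amplicon spans positions 72–104: 33 bp.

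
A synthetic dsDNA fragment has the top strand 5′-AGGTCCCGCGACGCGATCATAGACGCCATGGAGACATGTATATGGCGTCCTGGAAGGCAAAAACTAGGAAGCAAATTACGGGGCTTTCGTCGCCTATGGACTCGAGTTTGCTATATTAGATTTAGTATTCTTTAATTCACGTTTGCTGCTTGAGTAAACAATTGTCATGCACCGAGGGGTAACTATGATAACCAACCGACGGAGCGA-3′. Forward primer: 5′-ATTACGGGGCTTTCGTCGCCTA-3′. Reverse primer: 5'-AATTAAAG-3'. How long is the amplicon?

63 bp

The forward primer matches the template at positions 75–96.
The reverse primer's reverse complement is CTTTAATT, which matches the template at positions 130–137.
Product length = (reverse-primer end) − (forward-primer start) + 1 = 137 − 75 + 1 = 63 bp.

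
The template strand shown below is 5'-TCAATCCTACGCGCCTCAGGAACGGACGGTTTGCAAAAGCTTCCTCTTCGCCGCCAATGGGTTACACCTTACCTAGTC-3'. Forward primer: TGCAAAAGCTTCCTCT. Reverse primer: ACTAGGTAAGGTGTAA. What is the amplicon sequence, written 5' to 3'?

5'-TGCAAAAGCTTCCTCTTCGCCGCCAATGGGTTACACCTTACCTAGT-3'

Forward primer TGCAAAAGCTTCCTCT is found on the top strand at positions 32–47.
Taking the reverse complement of ACTAGGTAAGGTGTAA gives TTACACCTTACCTAGT, found at positions 62–77 on the template; the primer anneals here to the top strand with its 3' end pointing upstream.
The product is the template from position 32 through 77 (46 bp).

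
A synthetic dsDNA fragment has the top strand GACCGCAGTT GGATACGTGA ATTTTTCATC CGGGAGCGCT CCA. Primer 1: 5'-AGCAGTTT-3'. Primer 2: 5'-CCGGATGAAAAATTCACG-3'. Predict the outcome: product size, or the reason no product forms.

Primer 1 (AGCAGTTT) does not match the top strand, and its reverse complement AAACTGCT does not match either.
With no annealing site for primer 1, no amplification occurs.

No product — primer 1 has no binding site in the template.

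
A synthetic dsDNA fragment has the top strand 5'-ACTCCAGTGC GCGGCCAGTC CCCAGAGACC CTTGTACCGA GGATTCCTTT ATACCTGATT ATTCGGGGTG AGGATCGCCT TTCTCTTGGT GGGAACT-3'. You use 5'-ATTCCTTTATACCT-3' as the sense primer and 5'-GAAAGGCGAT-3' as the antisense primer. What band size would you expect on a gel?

Forward primer ATTCCTTTATACCT is found on the top strand at positions 43–56.
Reverse complement of the reverse primer: ATCGCCTTTC. This occurs on the top strand at positions 74–83.
Amplicon spans positions 43–83: 41 bp.

41 bp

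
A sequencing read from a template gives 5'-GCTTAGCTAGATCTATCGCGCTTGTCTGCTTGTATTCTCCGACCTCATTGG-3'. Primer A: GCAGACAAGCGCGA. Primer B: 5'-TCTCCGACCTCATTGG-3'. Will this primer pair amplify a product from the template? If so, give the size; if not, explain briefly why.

No product — the primers' 3' ends point away from each other.

Primer A (GCAGACAAGCGCGA) has reverse complement TCGCGCTTGTCTGC, which matches the top strand at positions 16–29; primer A anneals to the top strand there with its 3' end pointing upstream toward position 16.
Primer B (TCTCCGACCTCATTGG) matches the top strand directly at positions 36–51; it anneals to the bottom strand with its 3' end pointing downstream toward position 51.
The 3' ends diverge (primer A extends toward position 1, primer B toward position 51), so the primers never converge on a shared product.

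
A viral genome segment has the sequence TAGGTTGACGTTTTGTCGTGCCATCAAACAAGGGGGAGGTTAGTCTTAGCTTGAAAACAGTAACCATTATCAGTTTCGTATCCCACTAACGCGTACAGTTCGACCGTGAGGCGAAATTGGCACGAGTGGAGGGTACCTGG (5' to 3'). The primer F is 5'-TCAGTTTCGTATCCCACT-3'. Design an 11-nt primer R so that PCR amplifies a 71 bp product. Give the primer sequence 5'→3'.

5'-CCAGGTACCCT-3'

The forward primer binds at positions 70–87, so a 71 bp product ends at position 70 + 71 − 1 = 140.
The reverse primer anneals to the top strand over positions 130–140, i.e. to AGGGTACCTGG.
Its sequence written 5'→3' is the reverse complement: CCAGGTACCCT.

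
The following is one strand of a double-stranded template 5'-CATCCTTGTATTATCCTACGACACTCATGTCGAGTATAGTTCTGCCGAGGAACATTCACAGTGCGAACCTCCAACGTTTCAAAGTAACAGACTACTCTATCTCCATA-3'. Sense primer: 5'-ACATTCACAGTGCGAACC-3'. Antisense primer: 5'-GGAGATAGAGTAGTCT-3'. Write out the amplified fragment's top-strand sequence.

5'-ACATTCACAGTGCGAACCTCCAACGTTTCAAAGTAACAGACTACTCTATCTCC-3'

The forward primer matches the template at positions 52–69.
The reverse primer's reverse complement is AGACTACTCTATCTCC, which matches the template at positions 89–104.
The product is the template from position 52 through 104 (53 bp).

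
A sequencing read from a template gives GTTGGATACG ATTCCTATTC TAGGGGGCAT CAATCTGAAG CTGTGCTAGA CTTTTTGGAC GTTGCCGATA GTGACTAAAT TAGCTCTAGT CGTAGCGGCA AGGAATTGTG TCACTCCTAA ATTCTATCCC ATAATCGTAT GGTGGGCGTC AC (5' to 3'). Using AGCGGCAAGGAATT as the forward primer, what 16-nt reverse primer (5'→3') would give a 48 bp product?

5'-CATACGATTATGGGAT-3'

The forward primer binds at positions 94–107, so a 48 bp product ends at position 94 + 48 − 1 = 141.
The reverse primer anneals to the top strand over positions 126–141, i.e. to ATCCCATAATCGTATG.
Its sequence written 5'→3' is the reverse complement: CATACGATTATGGGAT.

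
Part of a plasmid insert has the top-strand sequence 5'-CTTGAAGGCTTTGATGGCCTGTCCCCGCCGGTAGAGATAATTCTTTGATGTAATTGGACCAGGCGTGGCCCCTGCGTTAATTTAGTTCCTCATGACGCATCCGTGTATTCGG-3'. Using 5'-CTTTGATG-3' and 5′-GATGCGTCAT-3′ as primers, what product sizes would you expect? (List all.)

93 bp, 59 bp

The forward primer CTTTGATG matches the top strand at positions 9–16, 43–50.
The reverse primer's reverse complement is ATGACGCATC, matching at positions 92–101.
Each forward site pairs with the reverse site to give a product ending at position 101: sizes 93, 59 bp.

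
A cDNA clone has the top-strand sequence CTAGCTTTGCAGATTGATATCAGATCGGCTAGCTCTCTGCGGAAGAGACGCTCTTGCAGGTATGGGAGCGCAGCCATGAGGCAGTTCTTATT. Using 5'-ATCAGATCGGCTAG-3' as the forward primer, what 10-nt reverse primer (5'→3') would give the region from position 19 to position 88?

The product's 3' end on the top strand is position 88.
The reverse primer anneals to the top strand over positions 79–88, i.e. to AGGCAGTTCT.
Its sequence written 5'→3' is the reverse complement: AGAACTGCCT.

5'-AGAACTGCCT-3'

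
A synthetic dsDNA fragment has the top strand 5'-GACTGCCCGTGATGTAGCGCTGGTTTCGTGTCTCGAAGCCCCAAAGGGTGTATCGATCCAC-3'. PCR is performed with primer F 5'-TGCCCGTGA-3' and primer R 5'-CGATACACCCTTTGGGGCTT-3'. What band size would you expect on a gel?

The forward primer matches the template at positions 4–12.
Taking the reverse complement of CGATACACCCTTTGGGGCTT gives AAGCCCCAAAGGGTGTATCG, found at positions 36–55 on the template; the primer anneals here to the top strand with its 3' end pointing upstream.
The product runs from position 4 to position 55, so its length is 55 − 4 + 1 = 52 bp.

52 bp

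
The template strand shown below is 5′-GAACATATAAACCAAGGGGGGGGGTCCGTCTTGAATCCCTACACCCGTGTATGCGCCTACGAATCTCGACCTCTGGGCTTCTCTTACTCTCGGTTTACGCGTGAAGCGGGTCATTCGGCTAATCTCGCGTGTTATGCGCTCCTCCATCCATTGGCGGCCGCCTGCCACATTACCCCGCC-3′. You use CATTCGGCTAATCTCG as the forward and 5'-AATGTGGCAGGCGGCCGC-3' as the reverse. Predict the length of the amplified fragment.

60 bp

The forward primer matches the template at positions 112–127.
Taking the reverse complement of AATGTGGCAGGCGGCCGC gives GCGGCCGCCTGCCACATT, found at positions 154–171 on the template; the primer anneals here to the top strand with its 3' end pointing upstream.
The product runs from position 112 to position 171, so its length is 171 − 112 + 1 = 60 bp.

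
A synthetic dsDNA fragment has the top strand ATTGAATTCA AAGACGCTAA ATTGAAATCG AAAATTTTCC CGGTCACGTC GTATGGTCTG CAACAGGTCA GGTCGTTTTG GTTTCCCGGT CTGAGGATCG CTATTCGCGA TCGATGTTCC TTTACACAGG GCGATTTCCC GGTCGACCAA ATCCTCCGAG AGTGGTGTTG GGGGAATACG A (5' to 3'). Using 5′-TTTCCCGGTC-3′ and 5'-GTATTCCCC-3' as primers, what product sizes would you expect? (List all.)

The forward primer TTTCCCGGTC matches the top strand at positions 36–45, 82–91, 135–144.
The reverse primer's reverse complement is GGGGAATAC, matching at positions 171–179.
Each forward site pairs with the reverse site to give a product ending at position 179: sizes 144, 98, 45 bp.

144 bp, 98 bp, 45 bp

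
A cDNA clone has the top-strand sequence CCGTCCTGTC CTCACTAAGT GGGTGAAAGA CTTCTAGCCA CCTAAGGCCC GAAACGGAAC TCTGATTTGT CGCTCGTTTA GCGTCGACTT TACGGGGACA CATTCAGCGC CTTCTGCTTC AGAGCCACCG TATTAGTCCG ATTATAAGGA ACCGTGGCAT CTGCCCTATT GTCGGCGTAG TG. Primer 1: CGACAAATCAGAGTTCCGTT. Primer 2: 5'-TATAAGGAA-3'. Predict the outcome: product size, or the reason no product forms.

Primer 1 (CGACAAATCAGAGTTCCGTT) has reverse complement AACGGAACTCTGATTTGTCG, which matches the top strand at positions 53–72; primer 1 anneals to the top strand there with its 3' end pointing upstream toward position 53.
Primer 2 (TATAAGGAA) matches the top strand directly at positions 143–151; it anneals to the bottom strand with its 3' end pointing downstream toward position 151.
The 3' ends diverge (primer 1 extends toward position 1, primer 2 toward position 182), so the primers never converge on a shared product.

No product — the primers' 3' ends point away from each other.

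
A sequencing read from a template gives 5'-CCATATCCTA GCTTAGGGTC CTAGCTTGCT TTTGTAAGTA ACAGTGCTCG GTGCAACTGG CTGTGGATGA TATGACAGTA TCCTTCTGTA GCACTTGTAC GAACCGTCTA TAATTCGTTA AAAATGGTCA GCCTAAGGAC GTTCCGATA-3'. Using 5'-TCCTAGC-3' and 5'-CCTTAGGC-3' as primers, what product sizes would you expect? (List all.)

The forward primer TCCTAGC matches the top strand at positions 6–12, 19–25.
The reverse primer's reverse complement is GCCTAAGG, matching at positions 131–138.
Each forward site pairs with the reverse site to give a product ending at position 138: sizes 133, 120 bp.

133 bp, 120 bp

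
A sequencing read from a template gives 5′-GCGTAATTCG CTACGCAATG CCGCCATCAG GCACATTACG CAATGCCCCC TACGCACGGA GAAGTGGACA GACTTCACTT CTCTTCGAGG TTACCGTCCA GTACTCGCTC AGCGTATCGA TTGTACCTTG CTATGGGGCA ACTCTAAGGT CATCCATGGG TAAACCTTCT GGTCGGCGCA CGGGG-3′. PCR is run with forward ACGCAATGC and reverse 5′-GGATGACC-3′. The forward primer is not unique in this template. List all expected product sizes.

The forward primer ACGCAATGC matches the top strand at positions 13–21, 38–46.
The reverse primer's reverse complement is GGTCATCC, matching at positions 148–155.
Each forward site pairs with the reverse site to give a product ending at position 155: sizes 143, 118 bp.

143 bp, 118 bp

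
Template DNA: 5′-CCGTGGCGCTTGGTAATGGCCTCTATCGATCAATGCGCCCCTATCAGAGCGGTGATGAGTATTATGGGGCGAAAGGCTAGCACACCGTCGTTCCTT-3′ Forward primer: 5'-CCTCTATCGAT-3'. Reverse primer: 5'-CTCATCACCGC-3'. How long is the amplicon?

40 bp

Forward primer CCTCTATCGAT is found on the top strand at positions 20–30.
The reverse primer's reverse complement is GCGGTGATGAG, which matches the template at positions 49–59.
Amplicon spans positions 20–59: 40 bp.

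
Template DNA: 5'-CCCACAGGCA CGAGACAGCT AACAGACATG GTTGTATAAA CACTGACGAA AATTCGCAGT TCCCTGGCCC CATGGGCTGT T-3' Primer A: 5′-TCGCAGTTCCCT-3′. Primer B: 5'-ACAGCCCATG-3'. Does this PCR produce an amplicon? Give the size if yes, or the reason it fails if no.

Primer A (TCGCAGTTCCCT) matches the top strand at positions 54–65; it acts as a forward primer.
Primer B's reverse complement is CATGGGCTGT, matching the top strand at positions 71–80; it acts as a reverse primer.
The 3' ends face each other across positions 54–80, giving a 27 bp product.

Yes — a 27 bp product.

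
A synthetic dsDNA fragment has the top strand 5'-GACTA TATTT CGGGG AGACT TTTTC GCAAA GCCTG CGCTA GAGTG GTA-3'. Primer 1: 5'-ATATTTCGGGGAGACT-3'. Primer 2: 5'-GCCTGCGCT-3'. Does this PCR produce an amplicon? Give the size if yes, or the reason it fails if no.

Primer 1 (ATATTTCGGGGAGACT) matches the top strand at positions 5–20 (3' end points downstream).
Primer 2 (GCCTGCGCT) also matches the top strand directly, at positions 31–39 — its reverse complement AGCGCAGGC is not present.
Both primers anneal to the bottom strand with 3' ends pointing the same way, so neither can prime synthesis back toward the other.

No product — both primers anneal to the same strand and extend in the same direction.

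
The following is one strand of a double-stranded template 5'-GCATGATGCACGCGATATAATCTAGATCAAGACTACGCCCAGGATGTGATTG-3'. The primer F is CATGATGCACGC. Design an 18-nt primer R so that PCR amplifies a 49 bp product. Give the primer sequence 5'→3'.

5'-ATCACATCCTGGGCGTAG-3'

The forward primer binds at positions 2–13, so a 49 bp product ends at position 2 + 49 − 1 = 50.
The reverse primer anneals to the top strand over positions 33–50, i.e. to CTACGCCCAGGATGTGAT.
Its sequence written 5'→3' is the reverse complement: ATCACATCCTGGGCGTAG.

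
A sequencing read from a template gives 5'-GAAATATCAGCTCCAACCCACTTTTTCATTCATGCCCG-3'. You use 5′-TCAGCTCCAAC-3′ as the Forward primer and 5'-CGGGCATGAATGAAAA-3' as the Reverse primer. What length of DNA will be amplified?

The forward primer matches the template at positions 7–17.
The reverse primer's reverse complement is TTTTCATTCATGCCCG, which matches the template at positions 23–38.
Amplicon spans positions 7–38: 32 bp.

32 bp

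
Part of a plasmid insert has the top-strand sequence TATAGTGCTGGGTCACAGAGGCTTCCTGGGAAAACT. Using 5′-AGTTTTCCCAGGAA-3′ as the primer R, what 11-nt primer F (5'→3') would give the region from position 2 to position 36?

5'-ATAGTGCTGGG-3'

The reverse primer's reverse complement TTCCTGGGAAAACT matches the template at positions 23–36; the product starts at position 2.
The forward primer is identical to the top strand over positions 2–12: ATAGTGCTGGG.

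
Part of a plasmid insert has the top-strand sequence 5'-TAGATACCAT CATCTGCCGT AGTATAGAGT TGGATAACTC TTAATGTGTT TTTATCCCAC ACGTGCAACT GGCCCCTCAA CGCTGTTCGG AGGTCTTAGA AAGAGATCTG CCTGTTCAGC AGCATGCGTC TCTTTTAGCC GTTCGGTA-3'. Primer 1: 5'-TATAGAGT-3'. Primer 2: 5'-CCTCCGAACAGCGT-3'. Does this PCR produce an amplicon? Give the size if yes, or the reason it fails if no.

Primer 1 (TATAGAGT) matches the top strand at positions 23–30; it acts as a forward primer.
Primer 2's reverse complement is ACGCTGTTCGGAGG, matching the top strand at positions 80–93; it acts as a reverse primer.
The 3' ends face each other across positions 23–93, giving a 71 bp product.

Yes — a 71 bp product.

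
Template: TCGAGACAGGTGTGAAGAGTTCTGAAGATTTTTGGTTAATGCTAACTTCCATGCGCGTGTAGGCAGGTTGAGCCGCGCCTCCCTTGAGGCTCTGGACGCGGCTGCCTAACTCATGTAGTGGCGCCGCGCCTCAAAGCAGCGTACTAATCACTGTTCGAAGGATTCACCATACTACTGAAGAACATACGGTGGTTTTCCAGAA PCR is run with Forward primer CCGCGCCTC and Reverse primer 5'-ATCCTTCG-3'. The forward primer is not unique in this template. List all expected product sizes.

The forward primer CCGCGCCTC matches the top strand at positions 73–81, 124–132.
The reverse primer's reverse complement is CGAAGGAT, matching at positions 156–163.
Each forward site pairs with the reverse site to give a product ending at position 163: sizes 91, 40 bp.

91 bp, 40 bp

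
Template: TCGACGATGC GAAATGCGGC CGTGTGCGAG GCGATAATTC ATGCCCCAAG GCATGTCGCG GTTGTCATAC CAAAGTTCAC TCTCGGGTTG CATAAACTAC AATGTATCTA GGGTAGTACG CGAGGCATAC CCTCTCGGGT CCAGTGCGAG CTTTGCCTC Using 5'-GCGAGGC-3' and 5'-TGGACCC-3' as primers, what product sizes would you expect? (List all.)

The forward primer GCGAGGC matches the top strand at positions 26–32, 120–126.
The reverse primer's reverse complement is GGGTCCA, matching at positions 137–143.
Each forward site pairs with the reverse site to give a product ending at position 143: sizes 118, 24 bp.

118 bp, 24 bp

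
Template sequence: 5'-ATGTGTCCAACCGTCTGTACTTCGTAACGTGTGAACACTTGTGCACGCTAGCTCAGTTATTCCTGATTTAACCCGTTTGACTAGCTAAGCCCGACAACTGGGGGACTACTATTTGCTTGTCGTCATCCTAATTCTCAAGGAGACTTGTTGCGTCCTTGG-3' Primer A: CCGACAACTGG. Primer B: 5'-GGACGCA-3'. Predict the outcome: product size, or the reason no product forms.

Primer A (CCGACAACTGG) matches the top strand at positions 91–101; it acts as a forward primer.
Primer B's reverse complement is TGCGTCC, matching the top strand at positions 149–155; it acts as a reverse primer.
The 3' ends face each other across positions 91–155, giving a 65 bp product.

Yes — a 65 bp product.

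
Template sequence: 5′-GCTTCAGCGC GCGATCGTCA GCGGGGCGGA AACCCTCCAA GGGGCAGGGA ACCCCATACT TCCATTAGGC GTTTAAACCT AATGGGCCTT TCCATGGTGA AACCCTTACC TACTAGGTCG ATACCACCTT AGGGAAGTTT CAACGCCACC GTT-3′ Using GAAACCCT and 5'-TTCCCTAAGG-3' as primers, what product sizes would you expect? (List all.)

108 bp, 38 bp

The forward primer GAAACCCT matches the top strand at positions 29–36, 99–106.
The reverse primer's reverse complement is CCTTAGGGAA, matching at positions 127–136.
Each forward site pairs with the reverse site to give a product ending at position 136: sizes 108, 38 bp.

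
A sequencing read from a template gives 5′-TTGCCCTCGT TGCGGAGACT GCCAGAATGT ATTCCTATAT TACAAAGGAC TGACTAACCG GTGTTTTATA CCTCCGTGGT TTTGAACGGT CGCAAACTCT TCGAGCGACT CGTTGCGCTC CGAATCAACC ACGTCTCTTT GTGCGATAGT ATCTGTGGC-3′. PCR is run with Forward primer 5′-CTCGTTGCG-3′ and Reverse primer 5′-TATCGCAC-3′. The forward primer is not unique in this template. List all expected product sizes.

143 bp, 40 bp

The forward primer CTCGTTGCG matches the top strand at positions 6–14, 109–117.
The reverse primer's reverse complement is GTGCGATA, matching at positions 141–148.
Each forward site pairs with the reverse site to give a product ending at position 148: sizes 143, 40 bp.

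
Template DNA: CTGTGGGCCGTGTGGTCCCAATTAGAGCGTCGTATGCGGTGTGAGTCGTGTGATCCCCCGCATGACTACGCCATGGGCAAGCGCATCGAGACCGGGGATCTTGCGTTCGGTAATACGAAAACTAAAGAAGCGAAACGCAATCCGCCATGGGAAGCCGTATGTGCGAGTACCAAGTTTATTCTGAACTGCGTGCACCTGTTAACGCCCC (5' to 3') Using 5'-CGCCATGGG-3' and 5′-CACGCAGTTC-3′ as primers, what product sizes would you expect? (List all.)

124 bp, 50 bp

The forward primer CGCCATGGG matches the top strand at positions 69–77, 143–151.
The reverse primer's reverse complement is GAACTGCGTG, matching at positions 183–192.
Each forward site pairs with the reverse site to give a product ending at position 192: sizes 124, 50 bp.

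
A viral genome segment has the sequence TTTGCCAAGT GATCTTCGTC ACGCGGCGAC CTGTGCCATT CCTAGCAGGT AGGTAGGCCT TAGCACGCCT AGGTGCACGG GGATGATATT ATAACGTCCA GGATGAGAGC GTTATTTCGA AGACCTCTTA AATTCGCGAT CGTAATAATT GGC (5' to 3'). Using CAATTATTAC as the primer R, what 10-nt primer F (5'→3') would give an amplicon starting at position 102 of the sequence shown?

5'-GATGAGAGCG-3'

The reverse primer's reverse complement GTAATAATTG matches the template at positions 142–151; the product starts at position 102.
The forward primer is identical to the top strand over positions 102–111: GATGAGAGCG.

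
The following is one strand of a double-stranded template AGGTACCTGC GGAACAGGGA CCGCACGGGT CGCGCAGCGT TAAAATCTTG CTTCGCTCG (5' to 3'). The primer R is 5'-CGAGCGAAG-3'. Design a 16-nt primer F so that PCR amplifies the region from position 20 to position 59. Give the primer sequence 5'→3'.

5'-ACCGCACGGGTCGCGC-3'

The reverse primer's reverse complement CTTCGCTCG matches the template at positions 51–59; the product starts at position 20.
The forward primer is identical to the top strand over positions 20–35: ACCGCACGGGTCGCGC.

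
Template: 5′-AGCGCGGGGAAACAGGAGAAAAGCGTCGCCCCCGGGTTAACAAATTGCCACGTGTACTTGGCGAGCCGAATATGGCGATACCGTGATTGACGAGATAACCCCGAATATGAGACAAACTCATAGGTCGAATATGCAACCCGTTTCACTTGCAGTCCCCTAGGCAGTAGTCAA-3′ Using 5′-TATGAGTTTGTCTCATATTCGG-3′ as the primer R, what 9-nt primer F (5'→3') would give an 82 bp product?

The reverse primer's reverse complement CCGAATATGAGACAAACTCATA matches the template at positions 101–122, so the product ends at position 122.
An 82 bp product then starts at position 122 − 82 + 1 = 41.
The forward primer is identical to the top strand there: CAAATTGCC.

5'-CAAATTGCC-3'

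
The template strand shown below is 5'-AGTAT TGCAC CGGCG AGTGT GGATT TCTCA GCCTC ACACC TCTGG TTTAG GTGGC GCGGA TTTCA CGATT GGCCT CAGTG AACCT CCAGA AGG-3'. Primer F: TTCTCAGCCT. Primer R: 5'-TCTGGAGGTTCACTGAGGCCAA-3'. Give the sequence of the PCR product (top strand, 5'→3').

Scanning the template, TTCTCAGCCT occurs at positions 25–34; this primer anneals to the bottom strand there with its 3' end pointing downstream.
Reverse complement of the reverse primer: TTGGCCTCAGTGAACCTCCAGA. This occurs on the top strand at positions 69–90.
The product is the template from position 25 through 90 (66 bp).

5'-TTCTCAGCCTCACACCTCTGGTTTAGGTGGCGCGGATTTCACGATTGGCCTCAGTGAACCTCCAGA-3'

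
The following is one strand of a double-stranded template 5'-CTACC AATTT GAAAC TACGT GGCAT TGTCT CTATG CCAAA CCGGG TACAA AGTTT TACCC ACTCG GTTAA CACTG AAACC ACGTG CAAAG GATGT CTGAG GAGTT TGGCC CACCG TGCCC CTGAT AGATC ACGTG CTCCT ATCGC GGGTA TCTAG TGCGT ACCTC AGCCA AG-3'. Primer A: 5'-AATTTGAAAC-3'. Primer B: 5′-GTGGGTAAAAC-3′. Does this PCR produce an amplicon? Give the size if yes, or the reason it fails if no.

Yes — a 57 bp product.

Primer A (AATTTGAAAC) matches the top strand at positions 6–15; it acts as a forward primer.
Primer B's reverse complement is GTTTTACCCAC, matching the top strand at positions 52–62; it acts as a reverse primer.
The 3' ends face each other across positions 6–62, giving a 57 bp product.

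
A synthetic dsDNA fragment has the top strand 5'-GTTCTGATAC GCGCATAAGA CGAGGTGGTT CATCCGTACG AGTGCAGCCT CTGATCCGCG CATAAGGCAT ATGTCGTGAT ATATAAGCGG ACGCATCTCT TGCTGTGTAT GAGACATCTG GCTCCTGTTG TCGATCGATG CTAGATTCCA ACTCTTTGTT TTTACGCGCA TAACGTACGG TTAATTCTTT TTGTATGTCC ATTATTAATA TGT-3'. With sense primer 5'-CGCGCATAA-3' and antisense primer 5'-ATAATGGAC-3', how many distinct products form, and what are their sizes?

Three products: 196 bp, 149 bp, 41 bp

The forward primer CGCGCATAA matches the top strand at positions 10–18, 57–65, 165–173.
The reverse primer's reverse complement is GTCCATTAT, matching at positions 197–205.
Each forward site pairs with the reverse site to give a product ending at position 205: sizes 196, 149, 41 bp.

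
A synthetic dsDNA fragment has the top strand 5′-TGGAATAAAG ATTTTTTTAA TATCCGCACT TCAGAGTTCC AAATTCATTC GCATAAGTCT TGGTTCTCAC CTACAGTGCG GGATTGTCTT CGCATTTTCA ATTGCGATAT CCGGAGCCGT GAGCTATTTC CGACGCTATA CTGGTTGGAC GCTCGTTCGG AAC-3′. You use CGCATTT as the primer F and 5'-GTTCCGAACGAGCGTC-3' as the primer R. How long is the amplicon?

73 bp

The forward primer matches the template at positions 91–97.
Reverse complement of the reverse primer: GACGCTCGTTCGGAAC. This occurs on the top strand at positions 148–163.
The product runs from position 91 to position 163, so its length is 163 − 91 + 1 = 73 bp.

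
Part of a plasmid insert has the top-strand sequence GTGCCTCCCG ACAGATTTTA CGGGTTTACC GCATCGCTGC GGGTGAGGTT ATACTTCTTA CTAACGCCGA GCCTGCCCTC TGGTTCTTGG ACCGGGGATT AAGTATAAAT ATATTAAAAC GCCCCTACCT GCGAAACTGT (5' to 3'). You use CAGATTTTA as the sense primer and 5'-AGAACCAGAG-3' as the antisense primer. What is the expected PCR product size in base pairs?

76 bp

Forward primer CAGATTTTA is found on the top strand at positions 12–20.
The reverse primer's reverse complement is CTCTGGTTCT, which matches the template at positions 78–87.
Product length = (reverse-primer end) − (forward-primer start) + 1 = 87 − 12 + 1 = 76 bp.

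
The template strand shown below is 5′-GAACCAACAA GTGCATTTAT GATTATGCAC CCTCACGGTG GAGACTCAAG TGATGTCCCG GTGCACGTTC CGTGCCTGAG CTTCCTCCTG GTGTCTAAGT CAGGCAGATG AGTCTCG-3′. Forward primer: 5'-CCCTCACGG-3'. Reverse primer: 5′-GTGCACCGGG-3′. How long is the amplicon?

The forward primer matches the template at positions 30–38.
Reverse complement of the reverse primer: CCCGGTGCAC. This occurs on the top strand at positions 57–66.
Amplicon spans positions 30–66: 37 bp.

37 bp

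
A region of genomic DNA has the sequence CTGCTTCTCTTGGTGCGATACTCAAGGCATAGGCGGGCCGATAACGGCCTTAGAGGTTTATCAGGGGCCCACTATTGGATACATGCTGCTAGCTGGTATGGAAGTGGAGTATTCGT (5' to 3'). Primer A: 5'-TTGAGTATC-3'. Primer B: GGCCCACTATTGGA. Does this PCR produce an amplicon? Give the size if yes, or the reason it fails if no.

Primer A (TTGAGTATC) has reverse complement GATACTCAA, which matches the top strand at positions 17–25; primer A anneals to the top strand there with its 3' end pointing upstream toward position 17.
Primer B (GGCCCACTATTGGA) matches the top strand directly at positions 66–79; it anneals to the bottom strand with its 3' end pointing downstream toward position 79.
The 3' ends diverge (primer A extends toward position 1, primer B toward position 116), so the primers never converge on a shared product.

No product — the primers' 3' ends point away from each other.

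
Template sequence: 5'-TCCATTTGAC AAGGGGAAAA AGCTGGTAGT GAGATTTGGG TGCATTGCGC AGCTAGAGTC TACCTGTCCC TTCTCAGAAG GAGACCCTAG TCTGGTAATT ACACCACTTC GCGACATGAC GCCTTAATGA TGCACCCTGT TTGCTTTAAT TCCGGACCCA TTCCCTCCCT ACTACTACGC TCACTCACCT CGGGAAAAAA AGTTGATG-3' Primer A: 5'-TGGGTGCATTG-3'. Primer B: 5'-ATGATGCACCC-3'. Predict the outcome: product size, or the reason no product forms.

No product — both primers anneal to the same strand and extend in the same direction.

Primer A (TGGGTGCATTG) matches the top strand at positions 37–47 (3' end points downstream).
Primer B (ATGATGCACCC) also matches the top strand directly, at positions 127–137 — its reverse complement GGGTGCATCAT is not present.
Both primers anneal to the bottom strand with 3' ends pointing the same way, so neither can prime synthesis back toward the other.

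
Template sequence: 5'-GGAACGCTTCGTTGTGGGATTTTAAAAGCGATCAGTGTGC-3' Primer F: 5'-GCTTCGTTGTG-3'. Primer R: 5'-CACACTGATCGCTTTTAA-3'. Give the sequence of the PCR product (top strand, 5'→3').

Scanning the template, GCTTCGTTGTG occurs at positions 6–16; this primer anneals to the bottom strand there with its 3' end pointing downstream.
Taking the reverse complement of CACACTGATCGCTTTTAA gives TTAAAAGCGATCAGTGTG, found at positions 22–39 on the template; the primer anneals here to the top strand with its 3' end pointing upstream.
The product is the template from position 6 through 39 (34 bp).

5'-GCTTCGTTGTGGGATTTTAAAAGCGATCAGTGTG-3'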